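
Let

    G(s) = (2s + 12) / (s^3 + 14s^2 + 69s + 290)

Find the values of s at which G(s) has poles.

s = -2 + 5j, -2 - 5j, -10

The poles are the roots of the denominator s^3 + 14s^2 + 69s + 290 = 0.
Trying s = -10: the polynomial evaluates to 0, so (s + 10) is a factor.
Dividing out leaves s^2 + 4s + 29 = 0.
The quadratic formula then gives s = -2 ± 5j.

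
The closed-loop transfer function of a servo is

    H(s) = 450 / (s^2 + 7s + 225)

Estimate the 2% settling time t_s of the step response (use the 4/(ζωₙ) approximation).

t_s ≈ 1.143 s

Comparing s^2 + 7s + 225 to s^2 + 2ζωₙs + ωₙ²: ωₙ = 15 rad/s and ζ = 7/(2·15) ≈ 0.2333.
ζωₙ = 7/2 = 3.5, so t_s ≈ 4/(ζωₙ) = 4/3.5 ≈ 1.143 s.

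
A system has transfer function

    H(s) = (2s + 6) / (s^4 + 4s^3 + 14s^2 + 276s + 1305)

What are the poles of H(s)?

s = 3 ± 6j, -5 ± 2j

The poles are the roots of the denominator s^4 + 4s^3 + 14s^2 + 276s + 1305 = 0.
No real roots exist; factor into two real quadratics: (s^2 - 6s + 45)(s^2 + 10s + 29) = 0.
Each quadratic gives a conjugate pair via the quadratic formula.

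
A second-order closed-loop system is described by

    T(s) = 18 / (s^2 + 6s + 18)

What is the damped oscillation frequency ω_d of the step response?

Comparing s^2 + 6s + 18 to s^2 + 2ζωₙs + ωₙ²: ωₙ = √18 ≈ 4.243 rad/s and ζ = 6/(2·√18) ≈ 0.7071.
ζωₙ = 6/2 = 3, so ω_d = ωₙ√(1−ζ²) = √(ωₙ² − (ζωₙ)²) = √(18 − 3²) = √9 = 3 rad/s.

ω_d = 3 rad/s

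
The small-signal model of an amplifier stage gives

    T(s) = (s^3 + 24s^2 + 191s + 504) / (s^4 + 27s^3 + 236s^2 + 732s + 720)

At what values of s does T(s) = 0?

s = -7, -8, -9

Set the numerator to zero: s^3 + 24s^2 + 191s + 504 = 0.
Factoring: (s + 7)(s + 8)(s + 9) = 0.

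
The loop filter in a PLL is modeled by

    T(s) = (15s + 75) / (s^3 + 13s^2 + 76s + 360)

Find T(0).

T(0) = 5/24 ≈ 0.2083

Set s = 0: T(0) = (75) / (360) = 5/24.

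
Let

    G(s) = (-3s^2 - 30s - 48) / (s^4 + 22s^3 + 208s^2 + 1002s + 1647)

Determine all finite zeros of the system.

Set the numerator to zero: -3s^2 - 30s - 48 = 0, i.e. -3·(s^2 + 10s + 16) = 0.
Factoring: (s + 8)(s + 2) = 0.

s = -8, -2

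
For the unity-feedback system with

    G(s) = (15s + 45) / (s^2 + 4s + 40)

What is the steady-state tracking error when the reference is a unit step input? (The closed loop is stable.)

e_ss = 0.4706

G(s) has no poles at the origin.
This is a Type 0 system. Kp = lim_{s→0} G(s) = 45/40 = 9/8.
e_ss = 1/(1 + Kp) = 1/(1 + 9/8) = 8/17 ≈ 0.4706.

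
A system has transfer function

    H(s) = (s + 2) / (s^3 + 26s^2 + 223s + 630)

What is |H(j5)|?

Substitute s = j5: numerator = 2 + j5, denominator = -20 + j990.
|H(j5)| = |2 + j5| / |-20 + j990| = 5.3852 / 990.20 ≈ 0.005438.

|H(j5)| ≈ 0.005438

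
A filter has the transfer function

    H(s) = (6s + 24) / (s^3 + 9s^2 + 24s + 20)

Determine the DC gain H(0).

Set s = 0: H(0) = (24) / (20) = 6/5.

H(0) = 6/5 ≈ 1.200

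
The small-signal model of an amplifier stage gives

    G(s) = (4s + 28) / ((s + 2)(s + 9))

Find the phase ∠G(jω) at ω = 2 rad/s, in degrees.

At s = j2: numerator = 28 + j8, denominator = 14 + j22.
∠G = ∠num − ∠den = 15.945° − (57.529°) = -41.58°.

∠G(j2) ≈ -41.58°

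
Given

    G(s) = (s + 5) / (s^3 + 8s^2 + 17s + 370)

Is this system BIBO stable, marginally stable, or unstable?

unstable

The denominator s^3 + 8s^2 + 17s + 370 factors as (s^2 - 2s + 37)(s + 10), giving poles at s = 1 ± 6j, -10.
Since the pole(s) at s = 1 ± 6j lie in the right half-plane, the system is unstable.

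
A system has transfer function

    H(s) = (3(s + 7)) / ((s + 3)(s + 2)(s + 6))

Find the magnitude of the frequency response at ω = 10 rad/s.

Substitute s = j10: numerator = 21 + j30, denominator = -1064 - j640.
|H(j10)| = |21 + j30| / |-1064 - j640| = 36.620 / 1241.7 ≈ 0.02949.

|H(j10)| ≈ 0.02949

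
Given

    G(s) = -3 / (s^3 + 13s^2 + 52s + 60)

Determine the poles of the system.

The poles are the roots of the denominator s^3 + 13s^2 + 52s + 60 = 0.
Trying s = -6: the polynomial evaluates to 0, so (s + 6) is a factor.
Dividing out leaves s^2 + 7s + 10 = 0.
Factoring the quadratic: (s + 2)(s + 5) = 0.

s = -6, -2, -5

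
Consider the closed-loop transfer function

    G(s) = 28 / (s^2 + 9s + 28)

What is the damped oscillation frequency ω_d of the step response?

ω_d ≈ 2.784 rad/s

Comparing s^2 + 9s + 28 to s^2 + 2ζωₙs + ωₙ²: ωₙ = √28 ≈ 5.292 rad/s and ζ = 9/(2·√28) ≈ 0.8504.
ζωₙ = 9/2 = 4.5, so ω_d = ωₙ√(1−ζ²) = √(ωₙ² − (ζωₙ)²) = √(28 − 4.5²) = √7.75 ≈ 2.784 rad/s.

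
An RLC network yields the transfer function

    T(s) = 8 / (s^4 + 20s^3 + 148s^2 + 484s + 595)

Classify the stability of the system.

stable

The denominator s^4 + 20s^3 + 148s^2 + 484s + 595 factors as (s + 5)(s^2 + 8s + 17)(s + 7), giving poles at s = -5, -4 ± j, -7.
Since all poles lie strictly in the left half-plane, the system is stable.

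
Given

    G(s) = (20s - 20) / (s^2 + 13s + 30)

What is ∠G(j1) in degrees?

At s = j1: numerator = -20 + j20, denominator = 29 + j13.
∠G = ∠num − ∠den = 135° − (24.146°) = 110.9°.

∠G(j1) ≈ 110.9°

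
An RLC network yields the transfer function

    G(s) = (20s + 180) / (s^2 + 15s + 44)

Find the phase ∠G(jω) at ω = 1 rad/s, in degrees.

At s = j1: numerator = 180 + j20, denominator = 43 + j15.
∠G = ∠num − ∠den = 6.3402° − (19.231°) = -12.89°.

∠G(j1) ≈ -12.89°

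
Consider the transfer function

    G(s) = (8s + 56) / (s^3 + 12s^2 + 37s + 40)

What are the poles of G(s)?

s = -2 ± j, -8

The poles are the roots of the denominator s^3 + 12s^2 + 37s + 40 = 0.
Trying s = -8: the polynomial evaluates to 0, so (s + 8) is a factor.
Dividing out leaves s^2 + 4s + 5 = 0.
The quadratic formula then gives s = -2 ± 1j.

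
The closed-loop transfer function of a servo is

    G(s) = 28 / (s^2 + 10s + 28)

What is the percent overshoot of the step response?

Comparing s^2 + 10s + 28 to s^2 + 2ζωₙs + ωₙ²: ωₙ = √28 ≈ 5.292 rad/s and ζ = 10/(2·√28) ≈ 0.9449.
%OS = 100·exp(−πζ/√(1−ζ²)) = 100·exp(−π·0.9449/√(1−0.9449²)) ≈ 0.0115%.

%OS ≈ 0.0115%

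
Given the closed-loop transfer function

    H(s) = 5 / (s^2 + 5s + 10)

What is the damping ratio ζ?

ζ ≈ 0.7906

Compare the denominator to the standard form s^2 + 2ζωₙs + ωₙ².
ωₙ² = 10, so ωₙ = √10 ≈ 3.162 rad/s.
2ζωₙ = 5, so ζ = 5/(2·√10) ≈ 0.7906.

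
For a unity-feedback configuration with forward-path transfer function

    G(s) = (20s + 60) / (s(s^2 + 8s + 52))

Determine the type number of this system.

The denominator has 1 factor of s at the origin (free integrator), so this is a Type 1 system.

Type 1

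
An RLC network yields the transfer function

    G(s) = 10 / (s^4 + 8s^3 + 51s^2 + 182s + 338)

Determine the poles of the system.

s = -1 + 5j, -1 - 5j, -3 + 2j, -3 - 2j

The poles are the roots of the denominator s^4 + 8s^3 + 51s^2 + 182s + 338 = 0.
No real roots exist; factor into two real quadratics: (s^2 + 2s + 26)(s^2 + 6s + 13) = 0.
Each quadratic gives a conjugate pair via the quadratic formula.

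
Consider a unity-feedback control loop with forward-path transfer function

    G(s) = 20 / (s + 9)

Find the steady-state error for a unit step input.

e_ss = 0.3103

G(s) has no poles at the origin.
This is a Type 0 system. Kp = lim_{s→0} G(s) = 20/9.
e_ss = 1/(1 + Kp) = 1/(1 + 20/9) = 9/29 ≈ 0.3103.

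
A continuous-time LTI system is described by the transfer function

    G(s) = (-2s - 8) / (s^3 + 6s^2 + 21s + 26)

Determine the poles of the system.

The poles are the roots of the denominator s^3 + 6s^2 + 21s + 26 = 0.
Trying s = -2: the polynomial evaluates to 0, so (s + 2) is a factor.
Dividing out leaves s^2 + 4s + 13 = 0.
The quadratic formula then gives s = -2 ± 3j.

s = -2 + 3j, -2 - 3j, -2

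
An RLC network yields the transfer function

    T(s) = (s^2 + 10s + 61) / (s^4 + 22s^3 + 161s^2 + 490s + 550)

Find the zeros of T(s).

Set the numerator to zero: s^2 + 10s + 61 = 0.
Factoring: (s^2 + 10s + 61) = 0.

s = -5 ± 6j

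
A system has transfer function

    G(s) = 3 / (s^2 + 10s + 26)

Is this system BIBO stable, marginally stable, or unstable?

The poles can be read from the denominator factors: s = -5 ± j.
Since all poles lie strictly in the left half-plane, the system is stable.

stable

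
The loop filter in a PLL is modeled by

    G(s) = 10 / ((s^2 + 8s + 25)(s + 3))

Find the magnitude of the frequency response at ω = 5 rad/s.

|G(j5)| ≈ 0.04287

Substitute s = j5: numerator = 10, denominator = -200 + j120.
|G(j5)| = |10| / |-200 + j120| = 10 / 233.24 ≈ 0.04287.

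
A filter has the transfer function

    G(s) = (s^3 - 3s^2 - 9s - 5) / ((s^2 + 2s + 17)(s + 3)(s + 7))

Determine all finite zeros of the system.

Set the numerator to zero: s^3 - 3s^2 - 9s - 5 = 0.
Factoring: (s + 1)^2(s - 5) = 0.

s = -1, -1, 5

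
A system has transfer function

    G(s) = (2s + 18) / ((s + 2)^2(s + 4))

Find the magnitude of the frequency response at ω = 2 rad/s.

Substitute s = j2: numerator = 18 + j4, denominator = -16 + j32.
|G(j2)| = |18 + j4| / |-16 + j32| = 18.439 / 35.777 ≈ 0.5154.

|G(j2)| ≈ 0.5154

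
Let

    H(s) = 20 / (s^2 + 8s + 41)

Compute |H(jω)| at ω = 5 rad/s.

|H(j5)| ≈ 0.4642

Substitute s = j5: numerator = 20, denominator = 16 + j40.
|H(j5)| = |20| / |16 + j40| = 20 / 43.081 ≈ 0.4642.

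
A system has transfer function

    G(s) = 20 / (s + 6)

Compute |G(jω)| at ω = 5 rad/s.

Substitute s = j5: numerator = 20, denominator = 6 + j5.
|G(j5)| = |20| / |6 + j5| = 20 / 7.8102 ≈ 2.561.

|G(j5)| ≈ 2.561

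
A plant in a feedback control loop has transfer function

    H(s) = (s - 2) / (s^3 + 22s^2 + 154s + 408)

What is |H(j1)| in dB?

Substitute s = j1: numerator = -2 + j1, denominator = 386 + j153.
|H(j1)| = |-2 + j1| / |386 + j153| = 2.2361 / 415.22 ≈ 0.005385.
In decibels: 20·log₁₀(0.005385) ≈ -45.4 dB.

|H(j1)|_dB ≈ -45.4 dB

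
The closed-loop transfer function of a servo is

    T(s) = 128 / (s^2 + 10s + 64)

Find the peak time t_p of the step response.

t_p ≈ 0.5031 s

Comparing s^2 + 10s + 64 to s^2 + 2ζωₙs + ωₙ²: ωₙ = 8 rad/s and ζ = 10/(2·8) = 0.625.
ζωₙ = 10/2 = 5, so ω_d = ωₙ√(1−ζ²) = √(ωₙ² − (ζωₙ)²) = √(64 − 5²) = √39 ≈ 6.245 rad/s.
t_p = π/ω_d = π/6.245 ≈ 0.5031 s.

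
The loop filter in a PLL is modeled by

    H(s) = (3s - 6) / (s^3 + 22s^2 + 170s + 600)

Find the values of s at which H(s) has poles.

The poles are the roots of the denominator s^3 + 22s^2 + 170s + 600 = 0.
Trying s = -12: the polynomial evaluates to 0, so (s + 12) is a factor.
Dividing out leaves s^2 + 10s + 50 = 0.
The quadratic formula then gives s = -5 ± 5j.

s = -5 ± 5j, -12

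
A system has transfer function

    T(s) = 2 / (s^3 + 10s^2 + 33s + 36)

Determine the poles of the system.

s = -4, -3, -3

The poles are the roots of the denominator s^3 + 10s^2 + 33s + 36 = 0.
Trying s = -4: the polynomial evaluates to 0, so (s + 4) is a factor.
Dividing out leaves s^2 + 6s + 9 = 0.
Factoring the quadratic: (s + 3)^2 = 0.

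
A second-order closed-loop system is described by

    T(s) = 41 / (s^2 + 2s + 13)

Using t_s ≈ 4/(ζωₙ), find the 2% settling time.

t_s ≈ 4 s

Comparing s^2 + 2s + 13 to s^2 + 2ζωₙs + ωₙ²: ωₙ = √13 ≈ 3.606 rad/s and ζ = 2/(2·√13) ≈ 0.2774.
ζωₙ = 2/2 = 1, so t_s ≈ 4/(ζωₙ) = 4/1 = 4 s.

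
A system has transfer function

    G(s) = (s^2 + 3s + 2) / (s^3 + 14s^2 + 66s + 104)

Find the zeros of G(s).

Set the numerator to zero: s^2 + 3s + 2 = 0.
Factoring: (s + 2)(s + 1) = 0.

s = -2, -1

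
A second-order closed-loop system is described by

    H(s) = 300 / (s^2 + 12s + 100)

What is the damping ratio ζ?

Compare the denominator to the standard form s^2 + 2ζωₙs + ωₙ².
ωₙ² = 100, so ωₙ = 10 rad/s.
2ζωₙ = 12, so ζ = 12/(2·10) = 0.6.
With ζ = 0.6 the response is underdamped.

ζ = 0.6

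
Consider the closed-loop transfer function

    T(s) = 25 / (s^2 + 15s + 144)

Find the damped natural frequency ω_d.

Comparing s^2 + 15s + 144 to s^2 + 2ζωₙs + ωₙ²: ωₙ = 12 rad/s and ζ = 15/(2·12) = 0.625.
ζωₙ = 15/2 = 7.5, so ω_d = ωₙ√(1−ζ²) = √(ωₙ² − (ζωₙ)²) = √(144 − 7.5²) = √87.75 ≈ 9.367 rad/s.

ω_d ≈ 9.367 rad/s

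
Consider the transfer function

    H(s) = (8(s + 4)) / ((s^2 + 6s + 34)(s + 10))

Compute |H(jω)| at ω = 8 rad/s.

Substitute s = j8: numerator = 32 + j64, denominator = -684 + j240.
|H(j8)| = |32 + j64| / |-684 + j240| = 71.554 / 724.88 ≈ 0.09871.

|H(j8)| ≈ 0.09871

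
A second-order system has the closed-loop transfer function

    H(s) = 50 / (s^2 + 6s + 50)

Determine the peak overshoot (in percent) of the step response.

%OS ≈ 22.9%

Comparing s^2 + 6s + 50 to s^2 + 2ζωₙs + ωₙ²: ωₙ = √50 ≈ 7.071 rad/s and ζ = 6/(2·√50) ≈ 0.4243.
%OS = 100·exp(−πζ/√(1−ζ²)) = 100·exp(−π·0.4243/√(1−0.4243²)) ≈ 22.9%.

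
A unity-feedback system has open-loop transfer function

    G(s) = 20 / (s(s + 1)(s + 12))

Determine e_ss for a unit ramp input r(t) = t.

G(s) has one pole at the origin.
This is a Type 1 system. Kv = lim_{s→0} s·G(s) = 20/12 = 5/3.
e_ss = 1/Kv = 1/(5/3) = 3/5 ≈ 0.6000.

e_ss = 0.6000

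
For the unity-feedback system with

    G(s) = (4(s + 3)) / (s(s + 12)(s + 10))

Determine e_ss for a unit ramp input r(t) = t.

e_ss = 10

G(s) has one pole at the origin.
This is a Type 1 system. Kv = lim_{s→0} s·G(s) = 12/120 = 1/10.
e_ss = 1/Kv = 1/(1/10) = 10.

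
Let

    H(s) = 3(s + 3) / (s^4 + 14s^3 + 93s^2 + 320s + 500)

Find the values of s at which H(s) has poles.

s = -4 ± 2j, -3 ± 4j

The poles are the roots of the denominator s^4 + 14s^3 + 93s^2 + 320s + 500 = 0.
No real roots exist; factor into two real quadratics: (s^2 + 8s + 20)(s^2 + 6s + 25) = 0.
Each quadratic gives a conjugate pair via the quadratic formula.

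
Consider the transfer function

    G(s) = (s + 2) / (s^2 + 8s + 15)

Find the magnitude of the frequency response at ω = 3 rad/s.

Substitute s = j3: numerator = 2 + j3, denominator = 6 + j24.
|G(j3)| = |2 + j3| / |6 + j24| = 3.6056 / 24.739 ≈ 0.1457.

|G(j3)| ≈ 0.1457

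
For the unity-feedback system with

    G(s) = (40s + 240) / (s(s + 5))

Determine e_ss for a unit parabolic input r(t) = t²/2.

e_ss = ∞

G(s) has one pole at the origin.
This is a Type 1 system; Ka = lim_{s→0} s^2·G(s) = 0, so the steady-state error for a parabola input is infinite.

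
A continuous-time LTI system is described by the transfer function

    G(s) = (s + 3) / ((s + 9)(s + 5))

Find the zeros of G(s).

Set the numerator to zero: s + 3 = 0.
So s = -3.

s = -3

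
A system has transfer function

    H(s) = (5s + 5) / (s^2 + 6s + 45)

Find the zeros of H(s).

s = -1

Set the numerator to zero: 5s + 5 = 0, i.e. 5·(s + 1) = 0.
So s = -1.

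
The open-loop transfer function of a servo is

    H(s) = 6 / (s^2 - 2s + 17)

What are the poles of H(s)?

The poles are the roots of the denominator s^2 - 2s + 17 = 0.
Using the quadratic formula: s = (2 ± √(-64))/2 = 1 ± 4j.

s = 1 ± 4j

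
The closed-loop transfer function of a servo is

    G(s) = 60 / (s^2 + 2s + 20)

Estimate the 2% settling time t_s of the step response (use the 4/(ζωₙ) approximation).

t_s ≈ 4 s

Comparing s^2 + 2s + 20 to s^2 + 2ζωₙs + ωₙ²: ωₙ = √20 ≈ 4.472 rad/s and ζ = 2/(2·√20) ≈ 0.2236.
ζωₙ = 2/2 = 1, so t_s ≈ 4/(ζωₙ) = 4/1 = 4 s.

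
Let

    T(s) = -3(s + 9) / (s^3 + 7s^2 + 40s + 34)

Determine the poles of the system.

The poles are the roots of the denominator s^3 + 7s^2 + 40s + 34 = 0.
Trying s = -1: the polynomial evaluates to 0, so (s + 1) is a factor.
Dividing out leaves s^2 + 6s + 34 = 0.
The quadratic formula then gives s = -3 ± 5j.

s = -3 + 5j, -3 - 5j, -1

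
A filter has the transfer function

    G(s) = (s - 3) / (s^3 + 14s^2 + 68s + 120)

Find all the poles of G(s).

The poles are the roots of the denominator s^3 + 14s^2 + 68s + 120 = 0.
Trying s = -6: the polynomial evaluates to 0, so (s + 6) is a factor.
Dividing out leaves s^2 + 8s + 20 = 0.
The quadratic formula then gives s = -4 ± 2j.

s = -6, -4 + 2j, -4 - 2j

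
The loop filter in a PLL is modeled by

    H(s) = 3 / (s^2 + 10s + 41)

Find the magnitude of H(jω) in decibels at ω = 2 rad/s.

|H(j2)|_dB ≈ -22.9 dB

Substitute s = j2: numerator = 3, denominator = 37 + j20.
|H(j2)| = |3| / |37 + j20| = 3 / 42.059 ≈ 0.07133.
In decibels: 20·log₁₀(0.07133) ≈ -22.9 dB.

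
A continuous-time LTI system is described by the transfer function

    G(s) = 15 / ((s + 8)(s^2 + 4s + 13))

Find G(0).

Set s = 0: G(0) = (15) / (104) = 15/104.

G(0) = 15/104 ≈ 0.1442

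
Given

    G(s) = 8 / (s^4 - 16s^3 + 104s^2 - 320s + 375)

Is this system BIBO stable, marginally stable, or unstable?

unstable

The denominator s^4 - 16s^3 + 104s^2 - 320s + 375 factors as (s - 5)(s - 3)(s^2 - 8s + 25), giving poles at s = 5, 3, 4 ± 3j.
Since the pole(s) at s = 5, 3, 4 + 3j, 4 - 3j lie in the right half-plane, the system is unstable.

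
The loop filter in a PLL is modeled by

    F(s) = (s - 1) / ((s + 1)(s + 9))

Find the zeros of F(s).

s = 1

Set the numerator to zero: s - 1 = 0.
So s = 1.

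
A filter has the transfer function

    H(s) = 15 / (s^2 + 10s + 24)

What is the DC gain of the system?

Set s = 0: H(0) = (15) / (24) = 5/8.

H(0) = 5/8 ≈ 0.6250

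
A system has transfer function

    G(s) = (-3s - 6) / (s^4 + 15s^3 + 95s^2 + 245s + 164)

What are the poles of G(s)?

The poles are the roots of the denominator s^4 + 15s^3 + 95s^2 + 245s + 164 = 0.
Trying s = -1: the polynomial evaluates to 0, so (s + 1) is a factor.
Dividing out leaves s^3 + 14s^2 + 81s + 164 = 0.
This factors further as (s^2 + 10s + 41)(s + 4) = 0.

s = -5 ± 4j, -1, -4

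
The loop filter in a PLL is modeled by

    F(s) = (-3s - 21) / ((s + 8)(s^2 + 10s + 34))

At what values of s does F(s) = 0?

Set the numerator to zero: -3s - 21 = 0, i.e. -3·(s + 7) = 0.
So s = -7.

s = -7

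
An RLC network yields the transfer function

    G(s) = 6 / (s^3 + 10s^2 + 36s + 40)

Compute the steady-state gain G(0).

G(0) = 3/20 ≈ 0.1500

Set s = 0: G(0) = (6) / (40) = 3/20.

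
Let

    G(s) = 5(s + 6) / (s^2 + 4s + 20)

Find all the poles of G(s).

s = -2 ± 4j

The poles are the roots of the denominator s^2 + 4s + 20 = 0.
Using the quadratic formula: s = (-4 ± √(-64))/2 = -2 ± 4j.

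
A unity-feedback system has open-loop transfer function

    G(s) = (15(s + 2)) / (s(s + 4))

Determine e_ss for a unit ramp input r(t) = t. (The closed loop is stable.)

e_ss = 0.1333

G(s) has one pole at the origin.
This is a Type 1 system. Kv = lim_{s→0} s·G(s) = 30/4 = 15/2.
e_ss = 1/Kv = 1/(15/2) = 2/15 ≈ 0.1333.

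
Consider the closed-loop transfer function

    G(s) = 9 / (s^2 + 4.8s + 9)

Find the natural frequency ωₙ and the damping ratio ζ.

Compare the denominator to the standard form s^2 + 2ζωₙs + ωₙ².
ωₙ² = 9, so ωₙ = 3 rad/s.
2ζωₙ = 4.8, so ζ = 4.8/(2·3) = 0.8.

ωₙ = 3 rad/s, ζ = 0.8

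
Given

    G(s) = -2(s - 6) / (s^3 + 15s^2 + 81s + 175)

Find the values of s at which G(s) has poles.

The poles are the roots of the denominator s^3 + 15s^2 + 81s + 175 = 0.
Trying s = -7: the polynomial evaluates to 0, so (s + 7) is a factor.
Dividing out leaves s^2 + 8s + 25 = 0.
The quadratic formula then gives s = -4 ± 3j.

s = -4 ± 3j, -7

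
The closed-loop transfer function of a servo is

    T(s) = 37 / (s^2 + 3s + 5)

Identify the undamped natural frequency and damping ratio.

Compare the denominator to the standard form s^2 + 2ζωₙs + ωₙ².
ωₙ² = 5, so ωₙ = √5 ≈ 2.236 rad/s.
2ζωₙ = 3, so ζ = 3/(2·√5) ≈ 0.6708.

ωₙ ≈ 2.236 rad/s, ζ ≈ 0.6708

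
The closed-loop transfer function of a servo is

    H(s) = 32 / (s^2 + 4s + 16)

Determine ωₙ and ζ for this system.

Compare the denominator to the standard form s^2 + 2ζωₙs + ωₙ².
ωₙ² = 16, so ωₙ = 4 rad/s.
2ζωₙ = 4, so ζ = 4/(2·4) = 0.5.
With ζ = 0.5 the response is underdamped.

ωₙ = 4 rad/s, ζ = 0.5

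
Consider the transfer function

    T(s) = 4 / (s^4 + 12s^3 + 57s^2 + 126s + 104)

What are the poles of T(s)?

The poles are the roots of the denominator s^4 + 12s^3 + 57s^2 + 126s + 104 = 0.
Trying s = -2: the polynomial evaluates to 0, so (s + 2) is a factor.
Dividing out leaves s^3 + 10s^2 + 37s + 52 = 0.
This factors further as (s^2 + 6s + 13)(s + 4) = 0.

s = -2, -3 + 2j, -3 - 2j, -4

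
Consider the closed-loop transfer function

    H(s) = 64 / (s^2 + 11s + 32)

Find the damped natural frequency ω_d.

Comparing s^2 + 11s + 32 to s^2 + 2ζωₙs + ωₙ²: ωₙ = √32 ≈ 5.657 rad/s and ζ = 11/(2·√32) ≈ 0.9723.
ζωₙ = 11/2 = 5.5, so ω_d = ωₙ√(1−ζ²) = √(ωₙ² − (ζωₙ)²) = √(32 − 5.5²) = √1.75 ≈ 1.323 rad/s.

ω_d ≈ 1.323 rad/s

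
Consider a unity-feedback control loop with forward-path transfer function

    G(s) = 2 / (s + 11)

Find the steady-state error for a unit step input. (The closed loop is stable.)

G(s) has no poles at the origin.
This is a Type 0 system. Kp = lim_{s→0} G(s) = 2/11.
e_ss = 1/(1 + Kp) = 1/(1 + 2/11) = 11/13 ≈ 0.8462.

e_ss = 0.8462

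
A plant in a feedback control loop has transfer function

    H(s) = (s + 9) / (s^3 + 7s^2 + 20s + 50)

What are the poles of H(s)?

The poles are the roots of the denominator s^3 + 7s^2 + 20s + 50 = 0.
Trying s = -5: the polynomial evaluates to 0, so (s + 5) is a factor.
Dividing out leaves s^2 + 2s + 10 = 0.
The quadratic formula then gives s = -1 ± 3j.

s = -5, -1 + 3j, -1 - 3j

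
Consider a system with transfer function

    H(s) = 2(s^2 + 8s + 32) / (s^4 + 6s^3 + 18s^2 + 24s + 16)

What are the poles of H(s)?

s = -1 + j, -1 - j, -2 + 2j, -2 - 2j

The poles are the roots of the denominator s^4 + 6s^3 + 18s^2 + 24s + 16 = 0.
No real roots exist; factor into two real quadratics: (s^2 + 2s + 2)(s^2 + 4s + 8) = 0.
Each quadratic gives a conjugate pair via the quadratic formula.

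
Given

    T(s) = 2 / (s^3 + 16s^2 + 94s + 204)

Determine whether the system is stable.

The denominator s^3 + 16s^2 + 94s + 204 factors as (s^2 + 10s + 34)(s + 6), giving poles at s = -5 + 3j, -5 - 3j, -6.
Since all poles lie strictly in the left half-plane, the system is stable.

stable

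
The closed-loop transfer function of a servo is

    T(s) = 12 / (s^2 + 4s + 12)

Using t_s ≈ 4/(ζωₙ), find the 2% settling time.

t_s ≈ 2 s

Comparing s^2 + 4s + 12 to s^2 + 2ζωₙs + ωₙ²: ωₙ = √12 ≈ 3.464 rad/s and ζ = 4/(2·√12) ≈ 0.5774.
ζωₙ = 4/2 = 2, so t_s ≈ 4/(ζωₙ) = 4/2 = 2 s.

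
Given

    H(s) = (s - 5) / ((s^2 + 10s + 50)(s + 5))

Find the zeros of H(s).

Set the numerator to zero: s - 5 = 0.
So s = 5.

s = 5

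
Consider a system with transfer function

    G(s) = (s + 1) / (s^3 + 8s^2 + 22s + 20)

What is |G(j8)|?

Substitute s = j8: numerator = 1 + j8, denominator = -492 - j336.
|G(j8)| = |1 + j8| / |-492 - j336| = 8.0623 / 595.79 ≈ 0.01353.

|G(j8)| ≈ 0.01353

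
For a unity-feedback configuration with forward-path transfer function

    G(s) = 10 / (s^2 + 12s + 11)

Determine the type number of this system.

The denominator has no factor of s at the origin — no free integrator — so this is a Type 0 system.

Type 0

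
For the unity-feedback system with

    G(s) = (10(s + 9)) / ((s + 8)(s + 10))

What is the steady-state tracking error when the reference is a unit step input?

G(s) has no poles at the origin.
This is a Type 0 system. Kp = lim_{s→0} G(s) = 90/80 = 9/8.
e_ss = 1/(1 + Kp) = 1/(1 + 9/8) = 8/17 ≈ 0.4706.

e_ss = 0.4706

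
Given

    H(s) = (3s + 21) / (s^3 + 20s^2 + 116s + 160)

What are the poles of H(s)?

s = -8, -2, -10

The poles are the roots of the denominator s^3 + 20s^2 + 116s + 160 = 0.
Trying s = -8: the polynomial evaluates to 0, so (s + 8) is a factor.
Dividing out leaves s^2 + 12s + 20 = 0.
Factoring the quadratic: (s + 2)(s + 10) = 0.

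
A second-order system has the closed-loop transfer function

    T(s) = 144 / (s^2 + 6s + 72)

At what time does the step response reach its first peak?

Comparing s^2 + 6s + 72 to s^2 + 2ζωₙs + ωₙ²: ωₙ = √72 ≈ 8.485 rad/s and ζ = 6/(2·√72) ≈ 0.3536.
ζωₙ = 6/2 = 3, so ω_d = ωₙ√(1−ζ²) = √(ωₙ² − (ζωₙ)²) = √(72 − 3²) = √63 ≈ 7.937 rad/s.
t_p = π/ω_d = π/7.937 ≈ 0.3958 s.

t_p ≈ 0.3958 s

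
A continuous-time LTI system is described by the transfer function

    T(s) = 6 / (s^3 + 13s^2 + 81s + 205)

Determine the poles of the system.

s = -4 + 5j, -4 - 5j, -5

The poles are the roots of the denominator s^3 + 13s^2 + 81s + 205 = 0.
Trying s = -5: the polynomial evaluates to 0, so (s + 5) is a factor.
Dividing out leaves s^2 + 8s + 41 = 0.
The quadratic formula then gives s = -4 ± 5j.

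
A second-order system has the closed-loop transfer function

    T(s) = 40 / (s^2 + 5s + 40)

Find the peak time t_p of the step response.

t_p ≈ 0.5408 s

Comparing s^2 + 5s + 40 to s^2 + 2ζωₙs + ωₙ²: ωₙ = √40 ≈ 6.325 rad/s and ζ = 5/(2·√40) ≈ 0.3953.
ζωₙ = 5/2 = 2.5, so ω_d = ωₙ√(1−ζ²) = √(ωₙ² − (ζωₙ)²) = √(40 − 2.5²) = √33.75 ≈ 5.809 rad/s.
t_p = π/ω_d = π/5.809 ≈ 0.5408 s.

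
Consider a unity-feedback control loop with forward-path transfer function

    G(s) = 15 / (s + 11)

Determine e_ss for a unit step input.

e_ss = 0.4231

G(s) has no poles at the origin.
This is a Type 0 system. Kp = lim_{s→0} G(s) = 15/11.
e_ss = 1/(1 + Kp) = 1/(1 + 15/11) = 11/26 ≈ 0.4231.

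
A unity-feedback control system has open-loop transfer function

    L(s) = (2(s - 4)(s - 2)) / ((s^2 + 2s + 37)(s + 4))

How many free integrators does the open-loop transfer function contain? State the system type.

The denominator has no factor of s at the origin — no free integrator — so this is a Type 0 system.

Type 0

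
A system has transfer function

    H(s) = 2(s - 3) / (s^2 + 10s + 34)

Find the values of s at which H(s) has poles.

s = -5 + 3j, -5 - 3j

The poles are the roots of the denominator s^2 + 10s + 34 = 0.
Using the quadratic formula: s = (-10 ± √(-36))/2 = -5 ± 3j.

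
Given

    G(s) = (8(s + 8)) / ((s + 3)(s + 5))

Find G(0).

At s = 0 each factor (s + a) contributes a and each (s^2 + bs + c) contributes c.
G(0) = 8·(8) / ((3) · (5)) = 64/15 = 64/15.

G(0) = 64/15 ≈ 4.267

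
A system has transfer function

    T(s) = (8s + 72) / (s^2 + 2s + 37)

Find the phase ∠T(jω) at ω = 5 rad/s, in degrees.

∠T(j5) ≈ -10.75°

At s = j5: numerator = 72 + j40, denominator = 12 + j10.
∠T = ∠num − ∠den = 29.055° − (39.806°) = -10.75°.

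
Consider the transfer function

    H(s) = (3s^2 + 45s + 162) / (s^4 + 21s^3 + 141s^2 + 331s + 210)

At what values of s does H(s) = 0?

Set the numerator to zero: 3s^2 + 45s + 162 = 0, i.e. 3·(s^2 + 15s + 54) = 0.
Factoring: (s + 9)(s + 6) = 0.

s = -9, -6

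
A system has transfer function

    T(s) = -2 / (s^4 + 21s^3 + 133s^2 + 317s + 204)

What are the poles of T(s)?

The poles are the roots of the denominator s^4 + 21s^3 + 133s^2 + 317s + 204 = 0.
Trying s = -12: the polynomial evaluates to 0, so (s + 12) is a factor.
Dividing out leaves s^3 + 9s^2 + 25s + 17 = 0.
This factors further as (s^2 + 8s + 17)(s + 1) = 0.

s = -4 + j, -4 - j, -12, -1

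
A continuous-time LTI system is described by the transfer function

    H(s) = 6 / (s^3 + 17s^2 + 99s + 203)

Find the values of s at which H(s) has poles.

The poles are the roots of the denominator s^3 + 17s^2 + 99s + 203 = 0.
Trying s = -7: the polynomial evaluates to 0, so (s + 7) is a factor.
Dividing out leaves s^2 + 10s + 29 = 0.
The quadratic formula then gives s = -5 ± 2j.

s = -5 + 2j, -5 - 2j, -7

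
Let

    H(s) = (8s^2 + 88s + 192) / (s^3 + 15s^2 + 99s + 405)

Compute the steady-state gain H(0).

H(0) = 64/135 ≈ 0.4741

Set s = 0: H(0) = (192) / (405) = 64/135.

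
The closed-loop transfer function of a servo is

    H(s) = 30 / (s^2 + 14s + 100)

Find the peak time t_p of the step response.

t_p ≈ 0.4399 s

Comparing s^2 + 14s + 100 to s^2 + 2ζωₙs + ωₙ²: ωₙ = 10 rad/s and ζ = 14/(2·10) = 0.7.
ζωₙ = 14/2 = 7, so ω_d = ωₙ√(1−ζ²) = √(ωₙ² − (ζωₙ)²) = √(100 − 7²) = √51 ≈ 7.141 rad/s.
t_p = π/ω_d = π/7.141 ≈ 0.4399 s.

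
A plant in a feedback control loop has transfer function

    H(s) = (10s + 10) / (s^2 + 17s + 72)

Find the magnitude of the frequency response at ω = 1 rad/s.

Substitute s = j1: numerator = 10 + j10, denominator = 71 + j17.
|H(j1)| = |10 + j10| / |71 + j17| = 14.142 / 73.007 ≈ 0.1937.

|H(j1)| ≈ 0.1937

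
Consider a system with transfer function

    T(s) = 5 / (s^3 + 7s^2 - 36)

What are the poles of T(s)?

s = -3, -6, 2

The poles are the roots of the denominator s^3 + 7s^2 - 36 = 0.
Trying s = -3: the polynomial evaluates to 0, so (s + 3) is a factor.
Dividing out leaves s^2 + 4s - 12 = 0.
Factoring the quadratic: (s + 6)(s - 2) = 0.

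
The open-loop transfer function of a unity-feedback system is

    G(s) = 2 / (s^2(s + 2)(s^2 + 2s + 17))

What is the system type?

The denominator has 2 factors of s at the origin (free integrators), so this is a Type 2 system.

Type 2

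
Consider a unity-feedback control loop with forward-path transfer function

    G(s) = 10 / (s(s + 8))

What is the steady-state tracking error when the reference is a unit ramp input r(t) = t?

e_ss = 0.8000

G(s) has one pole at the origin.
This is a Type 1 system. Kv = lim_{s→0} s·G(s) = 10/8 = 5/4.
e_ss = 1/Kv = 1/(5/4) = 4/5 ≈ 0.8000.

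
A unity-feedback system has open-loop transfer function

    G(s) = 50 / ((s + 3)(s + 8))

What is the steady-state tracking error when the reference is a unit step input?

e_ss = 0.3243

G(s) has no poles at the origin.
This is a Type 0 system. Kp = lim_{s→0} G(s) = 50/24 = 25/12.
e_ss = 1/(1 + Kp) = 1/(1 + 25/12) = 12/37 ≈ 0.3243.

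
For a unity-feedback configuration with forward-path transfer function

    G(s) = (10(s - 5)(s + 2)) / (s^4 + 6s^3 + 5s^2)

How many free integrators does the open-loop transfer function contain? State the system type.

The denominator has 2 factors of s at the origin (free integrators), so this is a Type 2 system.

Type 2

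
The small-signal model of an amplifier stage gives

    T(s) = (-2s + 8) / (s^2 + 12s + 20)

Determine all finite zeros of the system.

Set the numerator to zero: -2s + 8 = 0, i.e. -2·(s - 4) = 0.
So s = 4.

s = 4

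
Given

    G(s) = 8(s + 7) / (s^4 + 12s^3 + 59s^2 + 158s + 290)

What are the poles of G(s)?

The poles are the roots of the denominator s^4 + 12s^3 + 59s^2 + 158s + 290 = 0.
No real roots exist; factor into two real quadratics: (s^2 + 10s + 29)(s^2 + 2s + 10) = 0.
Each quadratic gives a conjugate pair via the quadratic formula.

s = -5 ± 2j, -1 ± 3j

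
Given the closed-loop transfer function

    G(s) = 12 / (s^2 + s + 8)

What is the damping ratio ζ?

Compare the denominator to the standard form s^2 + 2ζωₙs + ωₙ².
ωₙ² = 8, so ωₙ = √8 ≈ 2.828 rad/s.
2ζωₙ = 1, so ζ = 1/(2·√8) ≈ 0.1768.

ζ ≈ 0.1768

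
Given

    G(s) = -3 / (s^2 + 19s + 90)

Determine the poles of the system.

s = -9, -10

The poles are the roots of the denominator s^2 + 19s + 90 = 0.
Factoring: (s + 9)(s + 10) = 0, so s = -9 and s = -10.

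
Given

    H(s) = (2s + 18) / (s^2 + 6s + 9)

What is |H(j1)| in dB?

Substitute s = j1: numerator = 18 + j2, denominator = 8 + j6.
|H(j1)| = |18 + j2| / |8 + j6| = 18.111 / 10 ≈ 1.811.
In decibels: 20·log₁₀(1.811) ≈ 5.16 dB.

|H(j1)|_dB ≈ 5.16 dB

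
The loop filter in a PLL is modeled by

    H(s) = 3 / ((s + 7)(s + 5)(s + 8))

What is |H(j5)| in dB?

Substitute s = j5: numerator = 3, denominator = -220 + j530.
|H(j5)| = |3| / |-220 + j530| = 3 / 573.85 ≈ 0.005228.
In decibels: 20·log₁₀(0.005228) ≈ -45.6 dB.

|H(j5)|_dB ≈ -45.6 dB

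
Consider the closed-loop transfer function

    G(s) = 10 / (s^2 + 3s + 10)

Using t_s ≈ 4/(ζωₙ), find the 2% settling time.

t_s ≈ 2.667 s

Comparing s^2 + 3s + 10 to s^2 + 2ζωₙs + ωₙ²: ωₙ = √10 ≈ 3.162 rad/s and ζ = 3/(2·√10) ≈ 0.4743.
ζωₙ = 3/2 = 1.5, so t_s ≈ 4/(ζωₙ) = 4/1.5 ≈ 2.667 s.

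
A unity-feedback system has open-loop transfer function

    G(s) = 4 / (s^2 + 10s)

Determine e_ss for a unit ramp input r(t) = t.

G(s) has one pole at the origin.
This is a Type 1 system. Kv = lim_{s→0} s·G(s) = 4/10 = 2/5.
e_ss = 1/Kv = 1/(2/5) = 5/2 ≈ 2.500.

e_ss = 2.500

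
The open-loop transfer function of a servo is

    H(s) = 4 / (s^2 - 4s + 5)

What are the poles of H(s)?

s = 2 ± j

The poles are the roots of the denominator s^2 - 4s + 5 = 0.
Using the quadratic formula: s = (4 ± √(-4))/2 = 2 ± 1j.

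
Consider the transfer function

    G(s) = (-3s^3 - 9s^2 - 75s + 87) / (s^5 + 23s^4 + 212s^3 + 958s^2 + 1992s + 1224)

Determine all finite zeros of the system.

Set the numerator to zero: -3s^3 - 9s^2 - 75s + 87 = 0, i.e. -3·(s^3 + 3s^2 + 25s - 29) = 0.
Factoring: (s - 1)(s^2 + 4s + 29) = 0.

s = 1, -2 + 5j, -2 - 5j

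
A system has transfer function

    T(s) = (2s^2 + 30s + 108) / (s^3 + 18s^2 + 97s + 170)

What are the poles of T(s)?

The poles are the roots of the denominator s^3 + 18s^2 + 97s + 170 = 0.
Trying s = -10: the polynomial evaluates to 0, so (s + 10) is a factor.
Dividing out leaves s^2 + 8s + 17 = 0.
The quadratic formula then gives s = -4 ± 1j.

s = -4 + j, -4 - j, -10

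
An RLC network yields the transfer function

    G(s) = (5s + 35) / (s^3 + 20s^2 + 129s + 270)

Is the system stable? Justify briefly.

stable

The denominator s^3 + 20s^2 + 129s + 270 factors as (s + 6)(s + 5)(s + 9), giving poles at s = -6, -5, -9.
Since all poles lie strictly in the left half-plane, the system is stable.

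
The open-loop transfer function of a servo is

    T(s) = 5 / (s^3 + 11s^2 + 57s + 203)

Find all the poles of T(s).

s = -2 + 5j, -2 - 5j, -7

The poles are the roots of the denominator s^3 + 11s^2 + 57s + 203 = 0.
Trying s = -7: the polynomial evaluates to 0, so (s + 7) is a factor.
Dividing out leaves s^2 + 4s + 29 = 0.
The quadratic formula then gives s = -2 ± 5j.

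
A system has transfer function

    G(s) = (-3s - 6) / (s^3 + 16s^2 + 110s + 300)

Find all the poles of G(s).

The poles are the roots of the denominator s^3 + 16s^2 + 110s + 300 = 0.
Trying s = -6: the polynomial evaluates to 0, so (s + 6) is a factor.
Dividing out leaves s^2 + 10s + 50 = 0.
The quadratic formula then gives s = -5 ± 5j.

s = -5 + 5j, -5 - 5j, -6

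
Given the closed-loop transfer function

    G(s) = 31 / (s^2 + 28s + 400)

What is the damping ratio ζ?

Compare the denominator to the standard form s^2 + 2ζωₙs + ωₙ².
ωₙ² = 400, so ωₙ = 20 rad/s.
2ζωₙ = 28, so ζ = 28/(2·20) = 0.7.
With ζ = 0.7 the response is underdamped.

ζ = 0.7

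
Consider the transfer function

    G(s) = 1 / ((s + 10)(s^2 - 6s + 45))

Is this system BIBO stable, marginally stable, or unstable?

unstable

The poles can be read from the denominator factors: s = -10, 3 ± 6j.
Since the pole(s) at s = 3 + 6j, 3 - 6j lie in the right half-plane, the system is unstable.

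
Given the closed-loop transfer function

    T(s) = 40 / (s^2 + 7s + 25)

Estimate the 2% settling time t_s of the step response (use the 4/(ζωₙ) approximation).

Comparing s^2 + 7s + 25 to s^2 + 2ζωₙs + ωₙ²: ωₙ = 5 rad/s and ζ = 7/(2·5) = 0.7.
ζωₙ = 7/2 = 3.5, so t_s ≈ 4/(ζωₙ) = 4/3.5 ≈ 1.143 s.

t_s ≈ 1.143 s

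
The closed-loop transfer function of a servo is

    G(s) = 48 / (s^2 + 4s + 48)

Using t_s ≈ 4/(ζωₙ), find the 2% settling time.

t_s ≈ 2 s

Comparing s^2 + 4s + 48 to s^2 + 2ζωₙs + ωₙ²: ωₙ = √48 ≈ 6.928 rad/s and ζ = 4/(2·√48) ≈ 0.2887.
ζωₙ = 4/2 = 2, so t_s ≈ 4/(ζωₙ) = 4/2 = 2 s.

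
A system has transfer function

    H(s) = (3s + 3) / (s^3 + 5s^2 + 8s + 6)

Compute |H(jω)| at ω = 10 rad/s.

|H(j10)| ≈ 0.02887

Substitute s = j10: numerator = 3 + j30, denominator = -494 - j920.
|H(j10)| = |3 + j30| / |-494 - j920| = 30.150 / 1044.2 ≈ 0.02887.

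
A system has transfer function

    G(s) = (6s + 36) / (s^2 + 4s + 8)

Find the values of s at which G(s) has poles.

s = -2 + 2j, -2 - 2j

The poles are the roots of the denominator s^2 + 4s + 8 = 0.
Using the quadratic formula: s = (-4 ± √(-16))/2 = -2 ± 2j.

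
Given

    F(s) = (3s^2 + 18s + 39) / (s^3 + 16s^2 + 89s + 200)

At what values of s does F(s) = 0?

Set the numerator to zero: 3s^2 + 18s + 39 = 0, i.e. 3·(s^2 + 6s + 13) = 0.
Factoring: (s^2 + 6s + 13) = 0.

s = -3 + 2j, -3 - 2j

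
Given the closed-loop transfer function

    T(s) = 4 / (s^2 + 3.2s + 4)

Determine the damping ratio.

Compare the denominator to the standard form s^2 + 2ζωₙs + ωₙ².
ωₙ² = 4, so ωₙ = 2 rad/s.
2ζωₙ = 3.2, so ζ = 3.2/(2·2) = 0.8.

ζ = 0.8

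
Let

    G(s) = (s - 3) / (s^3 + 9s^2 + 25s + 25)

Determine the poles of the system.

s = -2 ± j, -5

The poles are the roots of the denominator s^3 + 9s^2 + 25s + 25 = 0.
Trying s = -5: the polynomial evaluates to 0, so (s + 5) is a factor.
Dividing out leaves s^2 + 4s + 5 = 0.
The quadratic formula then gives s = -2 ± 1j.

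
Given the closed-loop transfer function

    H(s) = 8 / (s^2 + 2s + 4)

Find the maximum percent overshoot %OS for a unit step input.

Comparing s^2 + 2s + 4 to s^2 + 2ζωₙs + ωₙ²: ωₙ = 2 rad/s and ζ = 2/(2·2) = 0.5.
%OS = 100·exp(−πζ/√(1−ζ²)) = 100·exp(−π·0.5/√(1−0.5²)) ≈ 16.3%.

%OS ≈ 16.3%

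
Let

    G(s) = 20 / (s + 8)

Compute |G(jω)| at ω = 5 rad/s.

Substitute s = j5: numerator = 20, denominator = 8 + j5.
|G(j5)| = |20| / |8 + j5| = 20 / 9.4340 ≈ 2.120.

|G(j5)| ≈ 2.120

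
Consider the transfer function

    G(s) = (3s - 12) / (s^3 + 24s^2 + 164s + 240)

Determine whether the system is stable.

The denominator s^3 + 24s^2 + 164s + 240 factors as (s + 12)(s + 10)(s + 2), giving poles at s = -12, -10, -2.
Since all poles lie strictly in the left half-plane, the system is stable.

stable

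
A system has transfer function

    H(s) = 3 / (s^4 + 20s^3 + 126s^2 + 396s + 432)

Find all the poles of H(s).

s = -3 + 3j, -3 - 3j, -12, -2

The poles are the roots of the denominator s^4 + 20s^3 + 126s^2 + 396s + 432 = 0.
Trying s = -12: the polynomial evaluates to 0, so (s + 12) is a factor.
Dividing out leaves s^3 + 8s^2 + 30s + 36 = 0.
This factors further as (s^2 + 6s + 18)(s + 2) = 0.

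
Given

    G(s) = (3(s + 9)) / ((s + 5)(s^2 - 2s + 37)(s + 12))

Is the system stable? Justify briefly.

The poles can be read from the denominator factors: s = -5, 1 + 6j, 1 - 6j, -12.
Since the pole(s) at s = 1 ± 6j lie in the right half-plane, the system is unstable.

unstable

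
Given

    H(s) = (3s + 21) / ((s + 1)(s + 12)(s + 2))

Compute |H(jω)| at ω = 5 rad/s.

Substitute s = j5: numerator = 21 + j15, denominator = -351 + j65.
|H(j5)| = |21 + j15| / |-351 + j65| = 25.807 / 356.97 ≈ 0.07229.

|H(j5)| ≈ 0.07229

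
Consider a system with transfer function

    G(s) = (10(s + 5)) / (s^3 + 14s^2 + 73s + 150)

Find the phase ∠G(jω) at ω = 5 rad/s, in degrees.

∠G(j5) ≈ -84.81°

At s = j5: numerator = 50 + j50, denominator = -200 + j240.
∠G = ∠num − ∠den = 45° − (129.81°) = -84.81°.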